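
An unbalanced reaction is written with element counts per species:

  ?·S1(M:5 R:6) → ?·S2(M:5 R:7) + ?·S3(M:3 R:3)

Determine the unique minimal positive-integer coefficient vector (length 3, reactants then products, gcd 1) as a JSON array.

Coefficients: [6, 3, 5]

M: 6·5 = 30 | 3·5+5·3 = 30
R: 6·6 = 36 | 3·7+5·3 = 36
gcd(6,3,5) = 1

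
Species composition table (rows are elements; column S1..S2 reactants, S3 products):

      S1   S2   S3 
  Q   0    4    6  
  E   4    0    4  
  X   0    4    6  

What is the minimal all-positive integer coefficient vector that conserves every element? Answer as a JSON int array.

Coefficients: [2, 3, 2]

Q: 2·0+3·4 = 12 | 2·6 = 12
E: 2·4+3·0 = 8 | 2·4 = 8
X: 2·0+3·4 = 12 | 2·6 = 12
gcd(2,3,2) = 1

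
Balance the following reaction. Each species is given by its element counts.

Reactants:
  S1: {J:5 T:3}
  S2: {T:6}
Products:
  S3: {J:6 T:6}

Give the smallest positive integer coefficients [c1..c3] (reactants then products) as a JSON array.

Coefficients: [6, 2, 5]

J: 6·5+2·0 = 30 | 5·6 = 30
T: 6·3+2·6 = 30 | 5·6 = 30
gcd(6,2,5) = 1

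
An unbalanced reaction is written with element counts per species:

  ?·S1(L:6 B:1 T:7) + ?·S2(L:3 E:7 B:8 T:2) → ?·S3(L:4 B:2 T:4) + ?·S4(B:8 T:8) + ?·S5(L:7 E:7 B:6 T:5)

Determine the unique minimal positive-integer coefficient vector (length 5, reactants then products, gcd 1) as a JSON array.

Coefficients: [4, 4, 2, 1, 4]

L: 4·6+4·3 = 36 | 2·4+1·0+4·7 = 36
E: 4·0+4·7 = 28 | 2·0+1·0+4·7 = 28
B: 4·1+4·8 = 36 | 2·2+1·8+4·6 = 36
T: 4·7+4·2 = 36 | 2·4+1·8+4·5 = 36
gcd(4,4,2,1,4) = 1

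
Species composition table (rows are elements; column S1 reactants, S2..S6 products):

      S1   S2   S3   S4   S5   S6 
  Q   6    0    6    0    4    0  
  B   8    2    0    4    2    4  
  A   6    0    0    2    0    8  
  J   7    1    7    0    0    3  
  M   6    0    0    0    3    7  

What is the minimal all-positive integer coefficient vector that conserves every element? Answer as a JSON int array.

Q: 5·6 = 30 | 5·0+3·6+3·0+3·4+3·0 = 30
B: 5·8 = 40 | 5·2+3·0+3·4+3·2+3·4 = 40
A: 5·6 = 30 | 5·0+3·0+3·2+3·0+3·8 = 30
J: 5·7 = 35 | 5·1+3·7+3·0+3·0+3·3 = 35
M: 5·6 = 30 | 5·0+3·0+3·0+3·3+3·7 = 30
gcd(5,5,3,3,3,3) = 1

Coefficients: [5, 5, 3, 3, 3, 3]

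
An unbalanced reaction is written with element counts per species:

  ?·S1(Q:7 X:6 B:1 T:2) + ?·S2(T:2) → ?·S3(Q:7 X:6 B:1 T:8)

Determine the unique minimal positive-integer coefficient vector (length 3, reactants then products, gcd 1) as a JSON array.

Coefficients: [1, 3, 1]

Q: 1·7+3·0 = 7 | 1·7 = 7
X: 1·6+3·0 = 6 | 1·6 = 6
B: 1·1+3·0 = 1 | 1·1 = 1
T: 1·2+3·2 = 8 | 1·8 = 8
gcd(1,3,1) = 1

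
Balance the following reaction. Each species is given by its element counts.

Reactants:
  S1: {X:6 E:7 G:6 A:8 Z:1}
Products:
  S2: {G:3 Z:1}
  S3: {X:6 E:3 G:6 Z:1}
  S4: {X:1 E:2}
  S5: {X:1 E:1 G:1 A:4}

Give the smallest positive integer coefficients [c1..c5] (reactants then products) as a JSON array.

X: 3·6 = 18 | 2·0+1·6+6·1+6·1 = 18
E: 3·7 = 21 | 2·0+1·3+6·2+6·1 = 21
G: 3·6 = 18 | 2·3+1·6+6·0+6·1 = 18
A: 3·8 = 24 | 2·0+1·0+6·0+6·4 = 24
Z: 3·1 = 3 | 2·1+1·1+6·0+6·0 = 3
gcd(3,2,1,6,6) = 1

Coefficients: [3, 2, 1, 6, 6]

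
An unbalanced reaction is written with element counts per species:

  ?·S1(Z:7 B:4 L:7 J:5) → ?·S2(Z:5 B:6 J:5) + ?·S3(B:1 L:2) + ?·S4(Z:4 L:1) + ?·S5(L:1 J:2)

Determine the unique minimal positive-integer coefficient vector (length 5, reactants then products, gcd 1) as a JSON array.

Z: 3·7 = 21 | 1·5+6·0+4·4+5·0 = 21
B: 3·4 = 12 | 1·6+6·1+4·0+5·0 = 12
L: 3·7 = 21 | 1·0+6·2+4·1+5·1 = 21
J: 3·5 = 15 | 1·5+6·0+4·0+5·2 = 15
gcd(3,1,6,4,5) = 1

Coefficients: [3, 1, 6, 4, 5]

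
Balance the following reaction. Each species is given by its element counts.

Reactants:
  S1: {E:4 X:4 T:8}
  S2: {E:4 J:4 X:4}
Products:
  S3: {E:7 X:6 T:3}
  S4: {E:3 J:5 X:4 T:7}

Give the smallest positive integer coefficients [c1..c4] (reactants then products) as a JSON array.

Coefficients: [5, 5, 4, 4]

E: 5·4+5·4 = 40 | 4·7+4·3 = 40
J: 5·0+5·4 = 20 | 4·0+4·5 = 20
X: 5·4+5·4 = 40 | 4·6+4·4 = 40
T: 5·8+5·0 = 40 | 4·3+4·7 = 40
gcd(5,5,4,4) = 1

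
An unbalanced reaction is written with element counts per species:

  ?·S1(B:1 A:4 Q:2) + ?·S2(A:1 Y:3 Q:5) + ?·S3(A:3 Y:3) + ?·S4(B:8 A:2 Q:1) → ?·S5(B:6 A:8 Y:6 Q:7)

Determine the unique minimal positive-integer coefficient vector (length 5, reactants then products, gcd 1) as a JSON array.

Coefficients: [2, 3, 3, 2, 3]

B: 2·1+3·0+3·0+2·8 = 18 | 3·6 = 18
A: 2·4+3·1+3·3+2·2 = 24 | 3·8 = 24
Y: 2·0+3·3+3·3+2·0 = 18 | 3·6 = 18
Q: 2·2+3·5+3·0+2·1 = 21 | 3·7 = 21
gcd(2,3,3,2,3) = 1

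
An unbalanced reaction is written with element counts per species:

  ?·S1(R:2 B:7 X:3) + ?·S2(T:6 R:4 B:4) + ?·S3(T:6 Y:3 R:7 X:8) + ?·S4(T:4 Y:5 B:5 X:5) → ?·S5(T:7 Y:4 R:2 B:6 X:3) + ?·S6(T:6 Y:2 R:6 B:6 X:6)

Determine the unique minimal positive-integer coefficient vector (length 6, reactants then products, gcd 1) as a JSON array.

Coefficients: [2, 5, 2, 4, 4, 5]

T: 2·0+5·6+2·6+4·4 = 58 | 4·7+5·6 = 58
Y: 2·0+5·0+2·3+4·5 = 26 | 4·4+5·2 = 26
R: 2·2+5·4+2·7+4·0 = 38 | 4·2+5·6 = 38
B: 2·7+5·4+2·0+4·5 = 54 | 4·6+5·6 = 54
X: 2·3+5·0+2·8+4·5 = 42 | 4·3+5·6 = 42
gcd(2,5,2,4,4,5) = 1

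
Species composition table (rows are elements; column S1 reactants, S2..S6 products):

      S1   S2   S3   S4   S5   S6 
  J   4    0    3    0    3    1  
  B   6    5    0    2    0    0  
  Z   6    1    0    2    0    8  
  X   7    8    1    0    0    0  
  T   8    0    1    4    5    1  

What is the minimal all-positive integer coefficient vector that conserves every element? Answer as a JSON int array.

J: 5·4 = 20 | 4·0+3·3+5·0+3·3+2·1 = 20
B: 5·6 = 30 | 4·5+3·0+5·2+3·0+2·0 = 30
Z: 5·6 = 30 | 4·1+3·0+5·2+3·0+2·8 = 30
X: 5·7 = 35 | 4·8+3·1+5·0+3·0+2·0 = 35
T: 5·8 = 40 | 4·0+3·1+5·4+3·5+2·1 = 40
gcd(5,4,3,5,3,2) = 1

Coefficients: [5, 4, 3, 5, 3, 2]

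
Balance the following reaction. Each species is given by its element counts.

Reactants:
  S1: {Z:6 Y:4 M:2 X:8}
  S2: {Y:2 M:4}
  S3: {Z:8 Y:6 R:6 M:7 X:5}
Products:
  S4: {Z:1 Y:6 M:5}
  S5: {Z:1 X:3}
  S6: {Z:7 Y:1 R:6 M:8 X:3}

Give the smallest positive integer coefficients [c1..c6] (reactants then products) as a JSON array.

Z: 1·6+5·0+2·8 = 22 | 4·1+4·1+2·7 = 22
Y: 1·4+5·2+2·6 = 26 | 4·6+4·0+2·1 = 26
R: 1·0+5·0+2·6 = 12 | 4·0+4·0+2·6 = 12
M: 1·2+5·4+2·7 = 36 | 4·5+4·0+2·8 = 36
X: 1·8+5·0+2·5 = 18 | 4·0+4·3+2·3 = 18
gcd(1,5,2,4,4,2) = 1

Coefficients: [1, 5, 2, 4, 4, 2]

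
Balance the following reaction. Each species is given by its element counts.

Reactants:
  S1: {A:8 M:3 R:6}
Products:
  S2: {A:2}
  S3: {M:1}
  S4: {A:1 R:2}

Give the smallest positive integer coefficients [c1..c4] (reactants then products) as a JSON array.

A: 2·8 = 16 | 5·2+6·0+6·1 = 16
M: 2·3 = 6 | 5·0+6·1+6·0 = 6
R: 2·6 = 12 | 5·0+6·0+6·2 = 12
gcd(2,5,6,6) = 1

Coefficients: [2, 5, 6, 6]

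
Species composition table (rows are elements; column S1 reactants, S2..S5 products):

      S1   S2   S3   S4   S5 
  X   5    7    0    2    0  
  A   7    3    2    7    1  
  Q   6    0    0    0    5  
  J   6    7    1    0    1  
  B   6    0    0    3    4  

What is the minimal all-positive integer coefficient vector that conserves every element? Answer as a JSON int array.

Coefficients: [5, 3, 3, 2, 6]

X: 5·5 = 25 | 3·7+3·0+2·2+6·0 = 25
A: 5·7 = 35 | 3·3+3·2+2·7+6·1 = 35
Q: 5·6 = 30 | 3·0+3·0+2·0+6·5 = 30
J: 5·6 = 30 | 3·7+3·1+2·0+6·1 = 30
B: 5·6 = 30 | 3·0+3·0+2·3+6·4 = 30
gcd(5,3,3,2,6) = 1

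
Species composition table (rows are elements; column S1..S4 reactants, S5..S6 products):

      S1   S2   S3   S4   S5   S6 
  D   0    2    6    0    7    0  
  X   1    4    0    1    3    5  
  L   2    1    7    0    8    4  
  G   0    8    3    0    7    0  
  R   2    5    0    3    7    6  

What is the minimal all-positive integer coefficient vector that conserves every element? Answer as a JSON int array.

D: 3·0+2·2+4·6+6·0 = 28 | 4·7+1·0 = 28
X: 3·1+2·4+4·0+6·1 = 17 | 4·3+1·5 = 17
L: 3·2+2·1+4·7+6·0 = 36 | 4·8+1·4 = 36
G: 3·0+2·8+4·3+6·0 = 28 | 4·7+1·0 = 28
R: 3·2+2·5+4·0+6·3 = 34 | 4·7+1·6 = 34
gcd(3,2,4,6,4,1) = 1

Coefficients: [3, 2, 4, 6, 4, 1]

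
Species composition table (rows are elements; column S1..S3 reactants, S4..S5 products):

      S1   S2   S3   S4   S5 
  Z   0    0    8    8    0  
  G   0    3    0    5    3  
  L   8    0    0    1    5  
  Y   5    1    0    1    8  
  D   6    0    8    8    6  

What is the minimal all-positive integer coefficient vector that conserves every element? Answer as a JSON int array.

Z: 1·0+6·0+3·8 = 24 | 3·8+1·0 = 24
G: 1·0+6·3+3·0 = 18 | 3·5+1·3 = 18
L: 1·8+6·0+3·0 = 8 | 3·1+1·5 = 8
Y: 1·5+6·1+3·0 = 11 | 3·1+1·8 = 11
D: 1·6+6·0+3·8 = 30 | 3·8+1·6 = 30
gcd(1,6,3,3,1) = 1

Coefficients: [1, 6, 3, 3, 1]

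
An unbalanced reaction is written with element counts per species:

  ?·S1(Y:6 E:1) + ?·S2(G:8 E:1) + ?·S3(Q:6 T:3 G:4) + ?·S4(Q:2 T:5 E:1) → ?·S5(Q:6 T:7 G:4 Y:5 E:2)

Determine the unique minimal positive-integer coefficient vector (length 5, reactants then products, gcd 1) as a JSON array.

Coefficients: [5, 1, 4, 6, 6]

Q: 5·0+1·0+4·6+6·2 = 36 | 6·6 = 36
T: 5·0+1·0+4·3+6·5 = 42 | 6·7 = 42
G: 5·0+1·8+4·4+6·0 = 24 | 6·4 = 24
Y: 5·6+1·0+4·0+6·0 = 30 | 6·5 = 30
E: 5·1+1·1+4·0+6·1 = 12 | 6·2 = 12
gcd(5,1,4,6,6) = 1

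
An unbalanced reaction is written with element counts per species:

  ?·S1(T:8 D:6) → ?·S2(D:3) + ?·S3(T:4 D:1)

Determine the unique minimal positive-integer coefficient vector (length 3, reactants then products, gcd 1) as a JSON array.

Coefficients: [3, 4, 6]

T: 3·8 = 24 | 4·0+6·4 = 24
D: 3·6 = 18 | 4·3+6·1 = 18
gcd(3,4,6) = 1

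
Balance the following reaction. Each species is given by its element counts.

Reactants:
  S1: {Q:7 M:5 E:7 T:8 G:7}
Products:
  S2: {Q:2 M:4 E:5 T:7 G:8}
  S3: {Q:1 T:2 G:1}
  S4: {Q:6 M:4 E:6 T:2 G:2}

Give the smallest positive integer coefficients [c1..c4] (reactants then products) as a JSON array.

Coefficients: [4, 2, 6, 3]

Q: 4·7 = 28 | 2·2+6·1+3·6 = 28
M: 4·5 = 20 | 2·4+6·0+3·4 = 20
E: 4·7 = 28 | 2·5+6·0+3·6 = 28
T: 4·8 = 32 | 2·7+6·2+3·2 = 32
G: 4·7 = 28 | 2·8+6·1+3·2 = 28
gcd(4,2,6,3) = 1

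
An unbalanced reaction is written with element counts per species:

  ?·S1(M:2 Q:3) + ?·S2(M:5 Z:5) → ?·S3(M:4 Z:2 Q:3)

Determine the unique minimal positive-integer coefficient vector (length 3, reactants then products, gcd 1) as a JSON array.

Coefficients: [5, 2, 5]

M: 5·2+2·5 = 20 | 5·4 = 20
Z: 5·0+2·5 = 10 | 5·2 = 10
Q: 5·3+2·0 = 15 | 5·3 = 15
gcd(5,2,5) = 1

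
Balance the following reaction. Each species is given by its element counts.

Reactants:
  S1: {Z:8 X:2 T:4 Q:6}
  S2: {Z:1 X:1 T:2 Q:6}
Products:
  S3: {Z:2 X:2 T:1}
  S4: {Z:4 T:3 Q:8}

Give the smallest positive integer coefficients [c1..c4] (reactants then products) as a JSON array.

Coefficients: [2, 2, 3, 3]

Z: 2·8+2·1 = 18 | 3·2+3·4 = 18
X: 2·2+2·1 = 6 | 3·2+3·0 = 6
T: 2·4+2·2 = 12 | 3·1+3·3 = 12
Q: 2·6+2·6 = 24 | 3·0+3·8 = 24
gcd(2,2,3,3) = 1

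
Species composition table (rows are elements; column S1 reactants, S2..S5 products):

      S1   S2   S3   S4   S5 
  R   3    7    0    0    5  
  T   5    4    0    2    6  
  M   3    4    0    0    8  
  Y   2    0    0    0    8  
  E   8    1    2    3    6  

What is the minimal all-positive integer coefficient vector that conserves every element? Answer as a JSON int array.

R: 4·3 = 12 | 1·7+5·0+5·0+1·5 = 12
T: 4·5 = 20 | 1·4+5·0+5·2+1·6 = 20
M: 4·3 = 12 | 1·4+5·0+5·0+1·8 = 12
Y: 4·2 = 8 | 1·0+5·0+5·0+1·8 = 8
E: 4·8 = 32 | 1·1+5·2+5·3+1·6 = 32
gcd(4,1,5,5,1) = 1

Coefficients: [4, 1, 5, 5, 1]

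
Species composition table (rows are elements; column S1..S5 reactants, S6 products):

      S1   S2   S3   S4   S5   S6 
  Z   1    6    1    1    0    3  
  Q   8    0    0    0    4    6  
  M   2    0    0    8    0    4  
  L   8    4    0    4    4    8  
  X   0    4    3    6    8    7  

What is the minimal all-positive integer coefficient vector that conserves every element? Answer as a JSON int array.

Coefficients: [4, 1, 6, 2, 1, 6]

Z: 4·1+1·6+6·1+2·1+1·0 = 18 | 6·3 = 18
Q: 4·8+1·0+6·0+2·0+1·4 = 36 | 6·6 = 36
M: 4·2+1·0+6·0+2·8+1·0 = 24 | 6·4 = 24
L: 4·8+1·4+6·0+2·4+1·4 = 48 | 6·8 = 48
X: 4·0+1·4+6·3+2·6+1·8 = 42 | 6·7 = 42
gcd(4,1,6,2,1,6) = 1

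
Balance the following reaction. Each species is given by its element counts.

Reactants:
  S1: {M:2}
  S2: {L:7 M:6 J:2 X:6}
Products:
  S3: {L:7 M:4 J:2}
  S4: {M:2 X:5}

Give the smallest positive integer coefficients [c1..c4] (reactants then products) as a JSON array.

Coefficients: [1, 5, 5, 6]

L: 1·0+5·7 = 35 | 5·7+6·0 = 35
M: 1·2+5·6 = 32 | 5·4+6·2 = 32
J: 1·0+5·2 = 10 | 5·2+6·0 = 10
X: 1·0+5·6 = 30 | 5·0+6·5 = 30
gcd(1,5,5,6) = 1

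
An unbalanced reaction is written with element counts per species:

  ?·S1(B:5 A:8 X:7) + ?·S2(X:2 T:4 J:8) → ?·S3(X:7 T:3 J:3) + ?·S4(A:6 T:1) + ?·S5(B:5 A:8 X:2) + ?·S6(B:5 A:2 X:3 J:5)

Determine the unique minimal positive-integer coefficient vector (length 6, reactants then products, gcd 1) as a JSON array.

B: 6·5+5·0 = 30 | 5·0+5·0+1·5+5·5 = 30
A: 6·8+5·0 = 48 | 5·0+5·6+1·8+5·2 = 48
X: 6·7+5·2 = 52 | 5·7+5·0+1·2+5·3 = 52
T: 6·0+5·4 = 20 | 5·3+5·1+1·0+5·0 = 20
J: 6·0+5·8 = 40 | 5·3+5·0+1·0+5·5 = 40
gcd(6,5,5,5,1,5) = 1

Coefficients: [6, 5, 5, 5, 1, 5]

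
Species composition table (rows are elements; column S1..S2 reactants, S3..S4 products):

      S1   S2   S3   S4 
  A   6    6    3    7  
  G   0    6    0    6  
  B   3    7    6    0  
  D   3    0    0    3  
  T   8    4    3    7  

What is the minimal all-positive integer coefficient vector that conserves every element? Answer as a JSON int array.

A: 3·6+3·6 = 36 | 5·3+3·7 = 36
G: 3·0+3·6 = 18 | 5·0+3·6 = 18
B: 3·3+3·7 = 30 | 5·6+3·0 = 30
D: 3·3+3·0 = 9 | 5·0+3·3 = 9
T: 3·8+3·4 = 36 | 5·3+3·7 = 36
gcd(3,3,5,3) = 1

Coefficients: [3, 3, 5, 3]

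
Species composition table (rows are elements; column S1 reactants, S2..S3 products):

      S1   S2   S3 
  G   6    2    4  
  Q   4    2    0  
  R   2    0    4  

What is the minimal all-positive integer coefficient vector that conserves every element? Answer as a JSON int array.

G: 2·6 = 12 | 4·2+1·4 = 12
Q: 2·4 = 8 | 4·2+1·0 = 8
R: 2·2 = 4 | 4·0+1·4 = 4
gcd(2,4,1) = 1

Coefficients: [2, 4, 1]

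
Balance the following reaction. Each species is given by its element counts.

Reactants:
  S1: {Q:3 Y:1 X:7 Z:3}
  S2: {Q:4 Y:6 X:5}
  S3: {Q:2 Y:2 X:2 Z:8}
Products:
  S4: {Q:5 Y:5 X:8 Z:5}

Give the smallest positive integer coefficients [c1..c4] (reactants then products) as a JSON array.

Coefficients: [3, 3, 2, 5]

Q: 3·3+3·4+2·2 = 25 | 5·5 = 25
Y: 3·1+3·6+2·2 = 25 | 5·5 = 25
X: 3·7+3·5+2·2 = 40 | 5·8 = 40
Z: 3·3+3·0+2·8 = 25 | 5·5 = 25
gcd(3,3,2,5) = 1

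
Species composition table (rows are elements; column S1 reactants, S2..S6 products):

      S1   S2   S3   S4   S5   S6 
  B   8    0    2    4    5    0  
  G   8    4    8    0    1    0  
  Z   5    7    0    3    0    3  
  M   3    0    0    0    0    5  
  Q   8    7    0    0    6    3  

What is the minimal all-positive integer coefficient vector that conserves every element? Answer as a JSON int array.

B: 5·8 = 40 | 1·0+4·2+3·4+4·5+3·0 = 40
G: 5·8 = 40 | 1·4+4·8+3·0+4·1+3·0 = 40
Z: 5·5 = 25 | 1·7+4·0+3·3+4·0+3·3 = 25
M: 5·3 = 15 | 1·0+4·0+3·0+4·0+3·5 = 15
Q: 5·8 = 40 | 1·7+4·0+3·0+4·6+3·3 = 40
gcd(5,1,4,3,4,3) = 1

Coefficients: [5, 1, 4, 3, 4, 3]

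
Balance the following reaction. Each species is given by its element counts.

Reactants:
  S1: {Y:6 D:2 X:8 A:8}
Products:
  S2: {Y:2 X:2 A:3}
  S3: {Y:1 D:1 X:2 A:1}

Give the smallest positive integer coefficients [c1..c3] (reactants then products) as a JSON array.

Y: 1·6 = 6 | 2·2+2·1 = 6
D: 1·2 = 2 | 2·0+2·1 = 2
X: 1·8 = 8 | 2·2+2·2 = 8
A: 1·8 = 8 | 2·3+2·1 = 8
gcd(1,2,2) = 1

Coefficients: [1, 2, 2]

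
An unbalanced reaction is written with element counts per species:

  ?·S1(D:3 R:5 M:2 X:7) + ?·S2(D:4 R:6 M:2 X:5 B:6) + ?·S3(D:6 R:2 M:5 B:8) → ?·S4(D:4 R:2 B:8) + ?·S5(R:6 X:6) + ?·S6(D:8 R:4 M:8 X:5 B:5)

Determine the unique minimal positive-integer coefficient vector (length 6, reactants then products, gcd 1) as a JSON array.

Coefficients: [4, 2, 4, 3, 3, 4]

D: 4·3+2·4+4·6 = 44 | 3·4+3·0+4·8 = 44
R: 4·5+2·6+4·2 = 40 | 3·2+3·6+4·4 = 40
M: 4·2+2·2+4·5 = 32 | 3·0+3·0+4·8 = 32
X: 4·7+2·5+4·0 = 38 | 3·0+3·6+4·5 = 38
B: 4·0+2·6+4·8 = 44 | 3·8+3·0+4·5 = 44
gcd(4,2,4,3,3,4) = 1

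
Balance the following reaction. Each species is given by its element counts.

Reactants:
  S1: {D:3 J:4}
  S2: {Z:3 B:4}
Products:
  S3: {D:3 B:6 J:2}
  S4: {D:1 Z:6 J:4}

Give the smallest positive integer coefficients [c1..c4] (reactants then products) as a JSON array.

D: 5·3+6·0 = 15 | 4·3+3·1 = 15
Z: 5·0+6·3 = 18 | 4·0+3·6 = 18
B: 5·0+6·4 = 24 | 4·6+3·0 = 24
J: 5·4+6·0 = 20 | 4·2+3·4 = 20
gcd(5,6,4,3) = 1

Coefficients: [5, 6, 4, 3]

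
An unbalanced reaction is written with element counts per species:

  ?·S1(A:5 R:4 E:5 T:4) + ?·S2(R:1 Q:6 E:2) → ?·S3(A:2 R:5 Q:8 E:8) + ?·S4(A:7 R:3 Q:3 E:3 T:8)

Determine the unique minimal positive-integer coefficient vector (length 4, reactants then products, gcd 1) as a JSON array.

A: 4·5+5·0 = 20 | 3·2+2·7 = 20
R: 4·4+5·1 = 21 | 3·5+2·3 = 21
Q: 4·0+5·6 = 30 | 3·8+2·3 = 30
E: 4·5+5·2 = 30 | 3·8+2·3 = 30
T: 4·4+5·0 = 16 | 3·0+2·8 = 16
gcd(4,5,3,2) = 1

Coefficients: [4, 5, 3, 2]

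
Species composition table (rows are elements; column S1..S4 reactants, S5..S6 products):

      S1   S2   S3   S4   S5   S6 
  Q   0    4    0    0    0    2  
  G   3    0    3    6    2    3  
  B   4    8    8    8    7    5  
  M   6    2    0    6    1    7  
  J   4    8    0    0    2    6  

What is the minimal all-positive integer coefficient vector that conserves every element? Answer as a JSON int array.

Coefficients: [6, 3, 2, 1, 6, 6]

Q: 6·0+3·4+2·0+1·0 = 12 | 6·0+6·2 = 12
G: 6·3+3·0+2·3+1·6 = 30 | 6·2+6·3 = 30
B: 6·4+3·8+2·8+1·8 = 72 | 6·7+6·5 = 72
M: 6·6+3·2+2·0+1·6 = 48 | 6·1+6·7 = 48
J: 6·4+3·8+2·0+1·0 = 48 | 6·2+6·6 = 48
gcd(6,3,2,1,6,6) = 1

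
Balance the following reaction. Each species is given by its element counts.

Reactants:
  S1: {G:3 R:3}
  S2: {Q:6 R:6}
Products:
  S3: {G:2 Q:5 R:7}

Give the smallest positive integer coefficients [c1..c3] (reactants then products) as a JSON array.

G: 4·3+5·0 = 12 | 6·2 = 12
Q: 4·0+5·6 = 30 | 6·5 = 30
R: 4·3+5·6 = 42 | 6·7 = 42
gcd(4,5,6) = 1

Coefficients: [4, 5, 6]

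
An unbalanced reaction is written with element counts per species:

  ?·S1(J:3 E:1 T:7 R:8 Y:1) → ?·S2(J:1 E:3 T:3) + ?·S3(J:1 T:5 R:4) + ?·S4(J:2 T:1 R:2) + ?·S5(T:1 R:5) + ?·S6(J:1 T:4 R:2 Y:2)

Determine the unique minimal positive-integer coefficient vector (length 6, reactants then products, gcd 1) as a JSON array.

J: 6·3 = 18 | 2·1+3·1+5·2+4·0+3·1 = 18
E: 6·1 = 6 | 2·3+3·0+5·0+4·0+3·0 = 6
T: 6·7 = 42 | 2·3+3·5+5·1+4·1+3·4 = 42
R: 6·8 = 48 | 2·0+3·4+5·2+4·5+3·2 = 48
Y: 6·1 = 6 | 2·0+3·0+5·0+4·0+3·2 = 6
gcd(6,2,3,5,4,3) = 1

Coefficients: [6, 2, 3, 5, 4, 3]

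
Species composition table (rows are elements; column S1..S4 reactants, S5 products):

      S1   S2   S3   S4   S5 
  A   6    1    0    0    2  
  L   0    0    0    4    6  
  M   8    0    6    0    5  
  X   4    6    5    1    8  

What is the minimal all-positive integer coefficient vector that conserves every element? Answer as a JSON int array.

Coefficients: [1, 2, 2, 6, 4]

A: 1·6+2·1+2·0+6·0 = 8 | 4·2 = 8
L: 1·0+2·0+2·0+6·4 = 24 | 4·6 = 24
M: 1·8+2·0+2·6+6·0 = 20 | 4·5 = 20
X: 1·4+2·6+2·5+6·1 = 32 | 4·8 = 32
gcd(1,2,2,6,4) = 1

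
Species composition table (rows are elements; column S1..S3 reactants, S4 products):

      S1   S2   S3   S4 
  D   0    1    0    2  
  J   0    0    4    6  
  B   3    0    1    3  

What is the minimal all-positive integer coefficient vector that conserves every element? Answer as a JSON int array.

D: 1·0+4·1+3·0 = 4 | 2·2 = 4
J: 1·0+4·0+3·4 = 12 | 2·6 = 12
B: 1·3+4·0+3·1 = 6 | 2·3 = 6
gcd(1,4,3,2) = 1

Coefficients: [1, 4, 3, 2]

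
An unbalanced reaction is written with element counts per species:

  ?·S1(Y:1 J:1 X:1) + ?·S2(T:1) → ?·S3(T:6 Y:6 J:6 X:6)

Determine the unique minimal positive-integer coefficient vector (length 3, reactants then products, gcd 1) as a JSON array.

T: 6·0+6·1 = 6 | 1·6 = 6
Y: 6·1+6·0 = 6 | 1·6 = 6
J: 6·1+6·0 = 6 | 1·6 = 6
X: 6·1+6·0 = 6 | 1·6 = 6
gcd(6,6,1) = 1

Coefficients: [6, 6, 1]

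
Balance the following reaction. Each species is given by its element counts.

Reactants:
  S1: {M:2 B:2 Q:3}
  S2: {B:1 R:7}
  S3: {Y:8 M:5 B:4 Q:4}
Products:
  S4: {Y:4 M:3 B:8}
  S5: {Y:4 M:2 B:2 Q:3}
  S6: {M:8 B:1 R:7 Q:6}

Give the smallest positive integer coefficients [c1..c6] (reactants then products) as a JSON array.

Coefficients: [3, 1, 3, 1, 5, 1]

Y: 3·0+1·0+3·8 = 24 | 1·4+5·4+1·0 = 24
M: 3·2+1·0+3·5 = 21 | 1·3+5·2+1·8 = 21
B: 3·2+1·1+3·4 = 19 | 1·8+5·2+1·1 = 19
R: 3·0+1·7+3·0 = 7 | 1·0+5·0+1·7 = 7
Q: 3·3+1·0+3·4 = 21 | 1·0+5·3+1·6 = 21
gcd(3,1,3,1,5,1) = 1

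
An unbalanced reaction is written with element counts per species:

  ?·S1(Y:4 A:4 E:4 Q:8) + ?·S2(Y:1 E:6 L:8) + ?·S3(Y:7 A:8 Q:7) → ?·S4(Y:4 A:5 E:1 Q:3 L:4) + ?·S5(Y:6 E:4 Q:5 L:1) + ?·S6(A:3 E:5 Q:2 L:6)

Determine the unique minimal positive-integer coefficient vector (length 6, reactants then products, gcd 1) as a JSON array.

Coefficients: [3, 6, 2, 2, 4, 6]

Y: 3·4+6·1+2·7 = 32 | 2·4+4·6+6·0 = 32
A: 3·4+6·0+2·8 = 28 | 2·5+4·0+6·3 = 28
E: 3·4+6·6+2·0 = 48 | 2·1+4·4+6·5 = 48
Q: 3·8+6·0+2·7 = 38 | 2·3+4·5+6·2 = 38
L: 3·0+6·8+2·0 = 48 | 2·4+4·1+6·6 = 48
gcd(3,6,2,2,4,6) = 1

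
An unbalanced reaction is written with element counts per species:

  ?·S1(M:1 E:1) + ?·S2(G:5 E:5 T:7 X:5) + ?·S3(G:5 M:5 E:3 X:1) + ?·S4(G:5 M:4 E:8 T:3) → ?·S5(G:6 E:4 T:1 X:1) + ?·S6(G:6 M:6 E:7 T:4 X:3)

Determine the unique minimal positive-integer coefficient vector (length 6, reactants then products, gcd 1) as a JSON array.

G: 5·0+2·5+3·5+1·5 = 30 | 1·6+4·6 = 30
M: 5·1+2·0+3·5+1·4 = 24 | 1·0+4·6 = 24
E: 5·1+2·5+3·3+1·8 = 32 | 1·4+4·7 = 32
T: 5·0+2·7+3·0+1·3 = 17 | 1·1+4·4 = 17
X: 5·0+2·5+3·1+1·0 = 13 | 1·1+4·3 = 13
gcd(5,2,3,1,1,4) = 1

Coefficients: [5, 2, 3, 1, 1, 4]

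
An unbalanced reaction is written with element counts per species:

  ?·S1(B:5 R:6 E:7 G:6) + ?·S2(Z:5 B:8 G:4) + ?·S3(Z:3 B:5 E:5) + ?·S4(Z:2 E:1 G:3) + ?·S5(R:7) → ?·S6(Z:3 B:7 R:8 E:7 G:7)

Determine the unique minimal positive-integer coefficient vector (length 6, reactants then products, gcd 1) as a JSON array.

Z: 3·0+1·5+1·3+2·2+2·0 = 12 | 4·3 = 12
B: 3·5+1·8+1·5+2·0+2·0 = 28 | 4·7 = 28
R: 3·6+1·0+1·0+2·0+2·7 = 32 | 4·8 = 32
E: 3·7+1·0+1·5+2·1+2·0 = 28 | 4·7 = 28
G: 3·6+1·4+1·0+2·3+2·0 = 28 | 4·7 = 28
gcd(3,1,1,2,2,4) = 1

Coefficients: [3, 1, 1, 2, 2, 4]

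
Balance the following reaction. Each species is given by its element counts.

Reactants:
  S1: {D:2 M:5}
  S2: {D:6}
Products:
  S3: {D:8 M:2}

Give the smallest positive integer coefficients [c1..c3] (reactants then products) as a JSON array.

D: 2·2+6·6 = 40 | 5·8 = 40
M: 2·5+6·0 = 10 | 5·2 = 10
gcd(2,6,5) = 1

Coefficients: [2, 6, 5]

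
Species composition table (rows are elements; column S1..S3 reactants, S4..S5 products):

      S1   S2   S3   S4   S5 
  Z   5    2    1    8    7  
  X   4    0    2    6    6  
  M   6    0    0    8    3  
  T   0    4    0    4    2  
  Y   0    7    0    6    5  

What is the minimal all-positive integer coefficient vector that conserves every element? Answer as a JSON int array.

Coefficients: [5, 4, 5, 3, 2]

Z: 5·5+4·2+5·1 = 38 | 3·8+2·7 = 38
X: 5·4+4·0+5·2 = 30 | 3·6+2·6 = 30
M: 5·6+4·0+5·0 = 30 | 3·8+2·3 = 30
T: 5·0+4·4+5·0 = 16 | 3·4+2·2 = 16
Y: 5·0+4·7+5·0 = 28 | 3·6+2·5 = 28
gcd(5,4,5,3,2) = 1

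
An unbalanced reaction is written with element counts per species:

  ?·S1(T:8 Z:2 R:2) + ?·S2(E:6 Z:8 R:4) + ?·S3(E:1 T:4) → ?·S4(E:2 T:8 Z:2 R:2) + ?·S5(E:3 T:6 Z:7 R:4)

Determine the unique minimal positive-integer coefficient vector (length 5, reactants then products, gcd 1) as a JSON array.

E: 6·0+3·6+2·1 = 20 | 4·2+4·3 = 20
T: 6·8+3·0+2·4 = 56 | 4·8+4·6 = 56
Z: 6·2+3·8+2·0 = 36 | 4·2+4·7 = 36
R: 6·2+3·4+2·0 = 24 | 4·2+4·4 = 24
gcd(6,3,2,4,4) = 1

Coefficients: [6, 3, 2, 4, 4]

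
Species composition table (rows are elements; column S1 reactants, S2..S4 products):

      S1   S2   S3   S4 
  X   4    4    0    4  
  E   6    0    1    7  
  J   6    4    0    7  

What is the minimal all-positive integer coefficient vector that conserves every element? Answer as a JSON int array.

Coefficients: [3, 1, 4, 2]

X: 3·4 = 12 | 1·4+4·0+2·4 = 12
E: 3·6 = 18 | 1·0+4·1+2·7 = 18
J: 3·6 = 18 | 1·4+4·0+2·7 = 18
gcd(3,1,4,2) = 1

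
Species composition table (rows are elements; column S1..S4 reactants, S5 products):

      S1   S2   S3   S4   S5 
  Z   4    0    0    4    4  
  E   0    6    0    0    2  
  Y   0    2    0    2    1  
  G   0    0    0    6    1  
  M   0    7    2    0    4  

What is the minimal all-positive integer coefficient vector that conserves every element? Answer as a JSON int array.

Z: 5·4+2·0+5·0+1·4 = 24 | 6·4 = 24
E: 5·0+2·6+5·0+1·0 = 12 | 6·2 = 12
Y: 5·0+2·2+5·0+1·2 = 6 | 6·1 = 6
G: 5·0+2·0+5·0+1·6 = 6 | 6·1 = 6
M: 5·0+2·7+5·2+1·0 = 24 | 6·4 = 24
gcd(5,2,5,1,6) = 1

Coefficients: [5, 2, 5, 1, 6]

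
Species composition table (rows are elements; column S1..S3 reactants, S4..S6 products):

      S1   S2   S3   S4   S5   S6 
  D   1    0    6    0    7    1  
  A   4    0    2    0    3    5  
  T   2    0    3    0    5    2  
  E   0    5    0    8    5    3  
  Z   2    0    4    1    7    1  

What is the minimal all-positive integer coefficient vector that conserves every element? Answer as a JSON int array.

D: 4·1+6·0+1·6 = 10 | 2·0+1·7+3·1 = 10
A: 4·4+6·0+1·2 = 18 | 2·0+1·3+3·5 = 18
T: 4·2+6·0+1·3 = 11 | 2·0+1·5+3·2 = 11
E: 4·0+6·5+1·0 = 30 | 2·8+1·5+3·3 = 30
Z: 4·2+6·0+1·4 = 12 | 2·1+1·7+3·1 = 12
gcd(4,6,1,2,1,3) = 1

Coefficients: [4, 6, 1, 2, 1, 3]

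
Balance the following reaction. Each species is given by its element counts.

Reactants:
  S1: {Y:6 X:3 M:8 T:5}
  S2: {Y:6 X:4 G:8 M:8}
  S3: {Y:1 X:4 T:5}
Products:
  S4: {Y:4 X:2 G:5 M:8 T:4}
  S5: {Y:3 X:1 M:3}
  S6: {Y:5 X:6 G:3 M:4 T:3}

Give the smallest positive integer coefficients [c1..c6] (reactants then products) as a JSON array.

Y: 4·6+5·6+3·1 = 57 | 5·4+4·3+5·5 = 57
X: 4·3+5·4+3·4 = 44 | 5·2+4·1+5·6 = 44
G: 4·0+5·8+3·0 = 40 | 5·5+4·0+5·3 = 40
M: 4·8+5·8+3·0 = 72 | 5·8+4·3+5·4 = 72
T: 4·5+5·0+3·5 = 35 | 5·4+4·0+5·3 = 35
gcd(4,5,3,5,4,5) = 1

Coefficients: [4, 5, 3, 5, 4, 5]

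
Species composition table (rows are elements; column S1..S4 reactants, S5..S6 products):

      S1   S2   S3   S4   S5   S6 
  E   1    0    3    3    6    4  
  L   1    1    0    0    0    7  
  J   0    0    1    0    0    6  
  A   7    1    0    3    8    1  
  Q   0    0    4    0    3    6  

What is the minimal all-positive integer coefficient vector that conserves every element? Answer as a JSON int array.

Coefficients: [4, 3, 6, 6, 6, 1]

E: 4·1+3·0+6·3+6·3 = 40 | 6·6+1·4 = 40
L: 4·1+3·1+6·0+6·0 = 7 | 6·0+1·7 = 7
J: 4·0+3·0+6·1+6·0 = 6 | 6·0+1·6 = 6
A: 4·7+3·1+6·0+6·3 = 49 | 6·8+1·1 = 49
Q: 4·0+3·0+6·4+6·0 = 24 | 6·3+1·6 = 24
gcd(4,3,6,6,6,1) = 1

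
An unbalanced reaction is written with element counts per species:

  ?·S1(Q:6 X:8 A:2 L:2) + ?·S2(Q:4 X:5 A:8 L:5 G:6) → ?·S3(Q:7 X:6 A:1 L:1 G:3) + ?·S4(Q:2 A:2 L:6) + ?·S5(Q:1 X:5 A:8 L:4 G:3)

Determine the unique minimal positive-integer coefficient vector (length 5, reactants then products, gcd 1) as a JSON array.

Q: 3·6+4·4 = 34 | 4·7+1·2+4·1 = 34
X: 3·8+4·5 = 44 | 4·6+1·0+4·5 = 44
A: 3·2+4·8 = 38 | 4·1+1·2+4·8 = 38
L: 3·2+4·5 = 26 | 4·1+1·6+4·4 = 26
G: 3·0+4·6 = 24 | 4·3+1·0+4·3 = 24
gcd(3,4,4,1,4) = 1

Coefficients: [3, 4, 4, 1, 4]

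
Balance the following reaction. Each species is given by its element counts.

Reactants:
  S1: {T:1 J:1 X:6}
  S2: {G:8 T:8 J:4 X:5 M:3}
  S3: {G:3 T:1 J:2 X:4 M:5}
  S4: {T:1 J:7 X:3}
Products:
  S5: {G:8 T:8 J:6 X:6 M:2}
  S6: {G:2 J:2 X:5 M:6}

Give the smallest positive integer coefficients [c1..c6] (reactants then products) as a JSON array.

G: 1·0+2·8+6·3+1·0 = 34 | 3·8+5·2 = 34
T: 1·1+2·8+6·1+1·1 = 24 | 3·8+5·0 = 24
J: 1·1+2·4+6·2+1·7 = 28 | 3·6+5·2 = 28
X: 1·6+2·5+6·4+1·3 = 43 | 3·6+5·5 = 43
M: 1·0+2·3+6·5+1·0 = 36 | 3·2+5·6 = 36
gcd(1,2,6,1,3,5) = 1

Coefficients: [1, 2, 6, 1, 3, 5]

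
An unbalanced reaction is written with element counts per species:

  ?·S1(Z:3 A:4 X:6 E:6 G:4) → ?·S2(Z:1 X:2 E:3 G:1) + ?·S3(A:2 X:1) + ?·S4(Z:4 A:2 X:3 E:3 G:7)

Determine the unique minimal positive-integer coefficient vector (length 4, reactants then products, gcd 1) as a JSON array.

Z: 3·3 = 9 | 5·1+5·0+1·4 = 9
A: 3·4 = 12 | 5·0+5·2+1·2 = 12
X: 3·6 = 18 | 5·2+5·1+1·3 = 18
E: 3·6 = 18 | 5·3+5·0+1·3 = 18
G: 3·4 = 12 | 5·1+5·0+1·7 = 12
gcd(3,5,5,1) = 1

Coefficients: [3, 5, 5, 1]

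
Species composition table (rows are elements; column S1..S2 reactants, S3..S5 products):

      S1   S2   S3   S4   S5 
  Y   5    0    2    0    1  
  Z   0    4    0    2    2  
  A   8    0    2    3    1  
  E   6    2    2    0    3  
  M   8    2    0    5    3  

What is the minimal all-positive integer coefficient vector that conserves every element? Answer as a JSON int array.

Y: 2·5+3·0 = 10 | 3·2+2·0+4·1 = 10
Z: 2·0+3·4 = 12 | 3·0+2·2+4·2 = 12
A: 2·8+3·0 = 16 | 3·2+2·3+4·1 = 16
E: 2·6+3·2 = 18 | 3·2+2·0+4·3 = 18
M: 2·8+3·2 = 22 | 3·0+2·5+4·3 = 22
gcd(2,3,3,2,4) = 1

Coefficients: [2, 3, 3, 2, 4]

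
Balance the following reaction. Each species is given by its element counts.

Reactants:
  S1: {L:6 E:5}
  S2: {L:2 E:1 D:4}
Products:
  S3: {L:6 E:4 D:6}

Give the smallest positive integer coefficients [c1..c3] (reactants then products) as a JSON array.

Coefficients: [1, 3, 2]

L: 1·6+3·2 = 12 | 2·6 = 12
E: 1·5+3·1 = 8 | 2·4 = 8
D: 1·0+3·4 = 12 | 2·6 = 12
gcd(1,3,2) = 1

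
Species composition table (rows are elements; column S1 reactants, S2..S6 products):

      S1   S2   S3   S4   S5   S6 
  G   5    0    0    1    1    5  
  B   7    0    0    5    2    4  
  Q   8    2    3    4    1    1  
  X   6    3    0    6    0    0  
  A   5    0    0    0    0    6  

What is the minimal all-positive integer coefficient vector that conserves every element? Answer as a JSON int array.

Coefficients: [6, 4, 6, 4, 1, 5]

G: 6·5 = 30 | 4·0+6·0+4·1+1·1+5·5 = 30
B: 6·7 = 42 | 4·0+6·0+4·5+1·2+5·4 = 42
Q: 6·8 = 48 | 4·2+6·3+4·4+1·1+5·1 = 48
X: 6·6 = 36 | 4·3+6·0+4·6+1·0+5·0 = 36
A: 6·5 = 30 | 4·0+6·0+4·0+1·0+5·6 = 30
gcd(6,4,6,4,1,5) = 1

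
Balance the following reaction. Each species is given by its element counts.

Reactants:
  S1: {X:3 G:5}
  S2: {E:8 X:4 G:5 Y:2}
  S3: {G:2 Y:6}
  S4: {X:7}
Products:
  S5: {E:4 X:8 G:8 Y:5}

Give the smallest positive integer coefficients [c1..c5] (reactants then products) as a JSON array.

E: 5·0+3·8+4·0+3·0 = 24 | 6·4 = 24
X: 5·3+3·4+4·0+3·7 = 48 | 6·8 = 48
G: 5·5+3·5+4·2+3·0 = 48 | 6·8 = 48
Y: 5·0+3·2+4·6+3·0 = 30 | 6·5 = 30
gcd(5,3,4,3,6) = 1

Coefficients: [5, 3, 4, 3, 6]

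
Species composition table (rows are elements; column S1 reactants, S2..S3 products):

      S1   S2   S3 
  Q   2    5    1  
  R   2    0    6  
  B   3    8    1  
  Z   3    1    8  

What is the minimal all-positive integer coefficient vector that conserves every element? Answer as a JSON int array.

Coefficients: [3, 1, 1]

Q: 3·2 = 6 | 1·5+1·1 = 6
R: 3·2 = 6 | 1·0+1·6 = 6
B: 3·3 = 9 | 1·8+1·1 = 9
Z: 3·3 = 9 | 1·1+1·8 = 9
gcd(3,1,1) = 1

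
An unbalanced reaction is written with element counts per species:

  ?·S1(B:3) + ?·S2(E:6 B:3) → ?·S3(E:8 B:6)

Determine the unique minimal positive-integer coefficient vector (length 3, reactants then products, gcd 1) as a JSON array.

Coefficients: [2, 4, 3]

E: 2·0+4·6 = 24 | 3·8 = 24
B: 2·3+4·3 = 18 | 3·6 = 18
gcd(2,4,3) = 1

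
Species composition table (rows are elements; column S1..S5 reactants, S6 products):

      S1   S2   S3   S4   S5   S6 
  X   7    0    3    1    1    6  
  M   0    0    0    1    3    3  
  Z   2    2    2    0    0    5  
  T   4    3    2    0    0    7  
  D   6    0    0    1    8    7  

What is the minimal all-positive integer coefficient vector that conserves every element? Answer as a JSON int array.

Coefficients: [1, 6, 3, 6, 2, 4]

X: 1·7+6·0+3·3+6·1+2·1 = 24 | 4·6 = 24
M: 1·0+6·0+3·0+6·1+2·3 = 12 | 4·3 = 12
Z: 1·2+6·2+3·2+6·0+2·0 = 20 | 4·5 = 20
T: 1·4+6·3+3·2+6·0+2·0 = 28 | 4·7 = 28
D: 1·6+6·0+3·0+6·1+2·8 = 28 | 4·7 = 28
gcd(1,6,3,6,2,4) = 1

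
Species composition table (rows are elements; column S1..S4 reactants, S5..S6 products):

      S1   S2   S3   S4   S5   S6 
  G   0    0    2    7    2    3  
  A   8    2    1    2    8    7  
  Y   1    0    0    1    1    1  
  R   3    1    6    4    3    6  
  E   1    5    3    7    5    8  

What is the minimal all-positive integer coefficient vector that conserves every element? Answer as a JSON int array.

Coefficients: [6, 6, 1, 3, 4, 5]

G: 6·0+6·0+1·2+3·7 = 23 | 4·2+5·3 = 23
A: 6·8+6·2+1·1+3·2 = 67 | 4·8+5·7 = 67
Y: 6·1+6·0+1·0+3·1 = 9 | 4·1+5·1 = 9
R: 6·3+6·1+1·6+3·4 = 42 | 4·3+5·6 = 42
E: 6·1+6·5+1·3+3·7 = 60 | 4·5+5·8 = 60
gcd(6,6,1,3,4,5) = 1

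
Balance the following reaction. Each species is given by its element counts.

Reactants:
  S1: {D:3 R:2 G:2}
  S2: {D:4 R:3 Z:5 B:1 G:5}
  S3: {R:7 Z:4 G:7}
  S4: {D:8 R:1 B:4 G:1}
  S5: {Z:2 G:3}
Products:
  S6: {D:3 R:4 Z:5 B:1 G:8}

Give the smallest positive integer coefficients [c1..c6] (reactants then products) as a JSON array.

D: 1·3+1·4+2·0+1·8+6·0 = 15 | 5·3 = 15
R: 1·2+1·3+2·7+1·1+6·0 = 20 | 5·4 = 20
Z: 1·0+1·5+2·4+1·0+6·2 = 25 | 5·5 = 25
B: 1·0+1·1+2·0+1·4+6·0 = 5 | 5·1 = 5
G: 1·2+1·5+2·7+1·1+6·3 = 40 | 5·8 = 40
gcd(1,1,2,1,6,5) = 1

Coefficients: [1, 1, 2, 1, 6, 5]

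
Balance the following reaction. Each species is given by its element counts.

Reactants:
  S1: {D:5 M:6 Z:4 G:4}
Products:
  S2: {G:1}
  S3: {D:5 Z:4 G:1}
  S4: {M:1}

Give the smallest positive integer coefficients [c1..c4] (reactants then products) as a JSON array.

Coefficients: [1, 3, 1, 6]

D: 1·5 = 5 | 3·0+1·5+6·0 = 5
M: 1·6 = 6 | 3·0+1·0+6·1 = 6
Z: 1·4 = 4 | 3·0+1·4+6·0 = 4
G: 1·4 = 4 | 3·1+1·1+6·0 = 4
gcd(1,3,1,6) = 1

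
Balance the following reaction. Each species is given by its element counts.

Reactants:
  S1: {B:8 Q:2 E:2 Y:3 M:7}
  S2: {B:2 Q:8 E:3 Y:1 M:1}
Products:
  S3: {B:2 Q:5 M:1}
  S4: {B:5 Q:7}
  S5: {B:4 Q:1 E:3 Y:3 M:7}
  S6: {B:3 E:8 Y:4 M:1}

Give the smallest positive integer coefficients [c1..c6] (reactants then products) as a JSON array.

B: 4·8+4·2 = 40 | 3·2+3·5+4·4+1·3 = 40
Q: 4·2+4·8 = 40 | 3·5+3·7+4·1+1·0 = 40
E: 4·2+4·3 = 20 | 3·0+3·0+4·3+1·8 = 20
Y: 4·3+4·1 = 16 | 3·0+3·0+4·3+1·4 = 16
M: 4·7+4·1 = 32 | 3·1+3·0+4·7+1·1 = 32
gcd(4,4,3,3,4,1) = 1

Coefficients: [4, 4, 3, 3, 4, 1]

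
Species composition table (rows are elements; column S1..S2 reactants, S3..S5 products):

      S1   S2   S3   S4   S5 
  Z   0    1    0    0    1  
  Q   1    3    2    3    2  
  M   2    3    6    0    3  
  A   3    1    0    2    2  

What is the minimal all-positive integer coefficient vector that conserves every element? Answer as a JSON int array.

Z: 3·0+5·1 = 5 | 1·0+2·0+5·1 = 5
Q: 3·1+5·3 = 18 | 1·2+2·3+5·2 = 18
M: 3·2+5·3 = 21 | 1·6+2·0+5·3 = 21
A: 3·3+5·1 = 14 | 1·0+2·2+5·2 = 14
gcd(3,5,1,2,5) = 1

Coefficients: [3, 5, 1, 2, 5]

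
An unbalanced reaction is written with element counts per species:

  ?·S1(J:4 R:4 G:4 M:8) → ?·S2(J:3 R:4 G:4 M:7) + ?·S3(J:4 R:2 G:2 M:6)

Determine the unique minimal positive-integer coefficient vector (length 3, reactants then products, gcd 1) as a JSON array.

Coefficients: [5, 4, 2]

J: 5·4 = 20 | 4·3+2·4 = 20
R: 5·4 = 20 | 4·4+2·2 = 20
G: 5·4 = 20 | 4·4+2·2 = 20
M: 5·8 = 40 | 4·7+2·6 = 40
gcd(5,4,2) = 1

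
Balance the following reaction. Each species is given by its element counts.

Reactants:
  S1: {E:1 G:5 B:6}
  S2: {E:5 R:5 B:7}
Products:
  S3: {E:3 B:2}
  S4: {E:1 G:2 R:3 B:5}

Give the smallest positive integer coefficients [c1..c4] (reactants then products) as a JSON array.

E: 2·1+3·5 = 17 | 4·3+5·1 = 17
G: 2·5+3·0 = 10 | 4·0+5·2 = 10
R: 2·0+3·5 = 15 | 4·0+5·3 = 15
B: 2·6+3·7 = 33 | 4·2+5·5 = 33
gcd(2,3,4,5) = 1

Coefficients: [2, 3, 4, 5]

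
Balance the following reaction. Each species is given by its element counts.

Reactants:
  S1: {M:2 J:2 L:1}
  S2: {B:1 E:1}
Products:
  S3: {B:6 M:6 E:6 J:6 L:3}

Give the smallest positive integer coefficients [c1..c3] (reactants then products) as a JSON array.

B: 3·0+6·1 = 6 | 1·6 = 6
M: 3·2+6·0 = 6 | 1·6 = 6
E: 3·0+6·1 = 6 | 1·6 = 6
J: 3·2+6·0 = 6 | 1·6 = 6
L: 3·1+6·0 = 3 | 1·3 = 3
gcd(3,6,1) = 1

Coefficients: [3, 6, 1]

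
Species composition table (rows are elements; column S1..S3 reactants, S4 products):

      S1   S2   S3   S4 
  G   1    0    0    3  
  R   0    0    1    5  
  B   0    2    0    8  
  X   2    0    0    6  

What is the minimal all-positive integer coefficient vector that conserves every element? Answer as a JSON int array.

Coefficients: [3, 4, 5, 1]

G: 3·1+4·0+5·0 = 3 | 1·3 = 3
R: 3·0+4·0+5·1 = 5 | 1·5 = 5
B: 3·0+4·2+5·0 = 8 | 1·8 = 8
X: 3·2+4·0+5·0 = 6 | 1·6 = 6
gcd(3,4,5,1) = 1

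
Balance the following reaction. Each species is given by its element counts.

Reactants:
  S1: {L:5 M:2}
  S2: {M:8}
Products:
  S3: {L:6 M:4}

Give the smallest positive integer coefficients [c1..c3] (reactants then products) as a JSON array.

Coefficients: [6, 1, 5]

L: 6·5+1·0 = 30 | 5·6 = 30
M: 6·2+1·8 = 20 | 5·4 = 20
gcd(6,1,5) = 1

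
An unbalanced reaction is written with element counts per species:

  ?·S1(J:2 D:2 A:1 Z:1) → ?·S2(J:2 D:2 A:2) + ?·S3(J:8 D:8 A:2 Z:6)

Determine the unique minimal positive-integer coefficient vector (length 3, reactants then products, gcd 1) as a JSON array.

Coefficients: [6, 2, 1]

J: 6·2 = 12 | 2·2+1·8 = 12
D: 6·2 = 12 | 2·2+1·8 = 12
A: 6·1 = 6 | 2·2+1·2 = 6
Z: 6·1 = 6 | 2·0+1·6 = 6
gcd(6,2,1) = 1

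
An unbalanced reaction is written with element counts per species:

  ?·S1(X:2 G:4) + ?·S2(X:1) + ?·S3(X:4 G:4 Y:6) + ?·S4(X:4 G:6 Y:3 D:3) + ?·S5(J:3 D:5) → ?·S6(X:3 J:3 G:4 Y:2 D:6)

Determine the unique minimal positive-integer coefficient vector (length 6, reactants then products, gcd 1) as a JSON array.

Coefficients: [2, 2, 1, 2, 6, 6]

X: 2·2+2·1+1·4+2·4+6·0 = 18 | 6·3 = 18
J: 2·0+2·0+1·0+2·0+6·3 = 18 | 6·3 = 18
G: 2·4+2·0+1·4+2·6+6·0 = 24 | 6·4 = 24
Y: 2·0+2·0+1·6+2·3+6·0 = 12 | 6·2 = 12
D: 2·0+2·0+1·0+2·3+6·5 = 36 | 6·6 = 36
gcd(2,2,1,2,6,6) = 1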